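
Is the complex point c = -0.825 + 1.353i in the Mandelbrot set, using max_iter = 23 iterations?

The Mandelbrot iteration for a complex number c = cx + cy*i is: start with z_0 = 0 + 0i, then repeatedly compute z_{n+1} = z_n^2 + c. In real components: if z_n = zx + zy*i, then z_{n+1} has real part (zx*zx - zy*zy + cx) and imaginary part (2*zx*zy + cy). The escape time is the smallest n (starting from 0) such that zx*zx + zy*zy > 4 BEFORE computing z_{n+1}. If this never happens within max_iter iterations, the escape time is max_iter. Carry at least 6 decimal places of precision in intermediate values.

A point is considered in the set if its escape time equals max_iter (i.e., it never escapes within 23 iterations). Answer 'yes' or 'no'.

Answer: no

Derivation:
z_0 = 0 + 0i, c = -0.8250 + 1.3530i
Iter 1: z = -0.8250 + 1.3530i, |z|^2 = 2.5112
Iter 2: z = -1.9750 + -0.8795i, |z|^2 = 4.6740
Escaped at iteration 2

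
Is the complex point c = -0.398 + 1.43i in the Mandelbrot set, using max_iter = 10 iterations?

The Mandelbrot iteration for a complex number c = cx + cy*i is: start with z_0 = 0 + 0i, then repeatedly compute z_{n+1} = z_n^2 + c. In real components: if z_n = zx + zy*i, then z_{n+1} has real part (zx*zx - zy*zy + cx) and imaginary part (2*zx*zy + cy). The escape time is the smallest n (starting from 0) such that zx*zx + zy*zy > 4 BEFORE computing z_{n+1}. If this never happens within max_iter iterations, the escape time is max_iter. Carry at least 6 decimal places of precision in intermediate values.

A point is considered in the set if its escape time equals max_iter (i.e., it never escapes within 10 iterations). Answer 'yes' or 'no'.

z_0 = 0 + 0i, c = -0.3980 + 1.4300i
Iter 1: z = -0.3980 + 1.4300i, |z|^2 = 2.2033
Iter 2: z = -2.2845 + 0.2917i, |z|^2 = 5.3040
Escaped at iteration 2

Answer: no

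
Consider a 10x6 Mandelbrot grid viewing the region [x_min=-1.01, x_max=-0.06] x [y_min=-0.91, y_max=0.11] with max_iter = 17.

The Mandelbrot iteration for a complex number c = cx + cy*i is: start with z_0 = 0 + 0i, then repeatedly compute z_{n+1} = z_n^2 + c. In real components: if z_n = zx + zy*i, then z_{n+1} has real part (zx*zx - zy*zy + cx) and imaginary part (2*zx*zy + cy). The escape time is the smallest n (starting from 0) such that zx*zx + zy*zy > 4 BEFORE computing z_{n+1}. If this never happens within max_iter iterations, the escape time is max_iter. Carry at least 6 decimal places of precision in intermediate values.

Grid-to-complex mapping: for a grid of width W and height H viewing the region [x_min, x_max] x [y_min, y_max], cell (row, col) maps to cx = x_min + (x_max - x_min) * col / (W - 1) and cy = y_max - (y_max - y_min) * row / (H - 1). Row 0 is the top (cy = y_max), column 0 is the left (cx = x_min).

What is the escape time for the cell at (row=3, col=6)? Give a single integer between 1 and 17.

Answer: 17

Derivation:
z_0 = 0 + 0i, c = -0.3767 + -0.5020i
Iter 1: z = -0.3767 + -0.5020i, |z|^2 = 0.3939
Iter 2: z = -0.4868 + -0.1238i, |z|^2 = 0.2523
Iter 3: z = -0.1550 + -0.3814i, |z|^2 = 0.1695
Iter 4: z = -0.4981 + -0.3837i, |z|^2 = 0.3954
Iter 5: z = -0.2758 + -0.1197i, |z|^2 = 0.0904
Iter 6: z = -0.3149 + -0.4360i, |z|^2 = 0.2893
Iter 7: z = -0.4676 + -0.2274i, |z|^2 = 0.2703
Iter 8: z = -0.2098 + -0.2894i, |z|^2 = 0.1277
Iter 9: z = -0.4164 + -0.3806i, |z|^2 = 0.3182
Iter 10: z = -0.3481 + -0.1850i, |z|^2 = 0.1554
Iter 11: z = -0.2897 + -0.3732i, |z|^2 = 0.2232
Iter 12: z = -0.4320 + -0.2858i, |z|^2 = 0.2683
Iter 13: z = -0.2717 + -0.2551i, |z|^2 = 0.1389
Iter 14: z = -0.3679 + -0.3634i, |z|^2 = 0.2674
Iter 15: z = -0.3734 + -0.2346i, |z|^2 = 0.1944
Iter 16: z = -0.2923 + -0.3268i, |z|^2 = 0.1923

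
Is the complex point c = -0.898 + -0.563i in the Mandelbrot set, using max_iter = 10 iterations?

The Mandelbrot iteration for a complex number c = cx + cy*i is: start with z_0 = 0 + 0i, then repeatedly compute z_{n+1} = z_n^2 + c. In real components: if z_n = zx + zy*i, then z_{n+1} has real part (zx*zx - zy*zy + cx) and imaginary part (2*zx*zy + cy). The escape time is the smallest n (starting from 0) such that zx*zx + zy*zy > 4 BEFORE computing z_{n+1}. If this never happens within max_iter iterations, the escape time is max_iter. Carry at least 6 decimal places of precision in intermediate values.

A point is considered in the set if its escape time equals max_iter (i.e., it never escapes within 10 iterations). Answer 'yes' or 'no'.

Answer: no

Derivation:
z_0 = 0 + 0i, c = -0.8980 + -0.5630i
Iter 1: z = -0.8980 + -0.5630i, |z|^2 = 1.1234
Iter 2: z = -0.4086 + 0.4481i, |z|^2 = 0.3678
Iter 3: z = -0.9319 + -0.9292i, |z|^2 = 1.7319
Iter 4: z = -0.8929 + 1.1689i, |z|^2 = 2.1636
Iter 5: z = -1.4669 + -2.6504i, |z|^2 = 9.1766
Escaped at iteration 5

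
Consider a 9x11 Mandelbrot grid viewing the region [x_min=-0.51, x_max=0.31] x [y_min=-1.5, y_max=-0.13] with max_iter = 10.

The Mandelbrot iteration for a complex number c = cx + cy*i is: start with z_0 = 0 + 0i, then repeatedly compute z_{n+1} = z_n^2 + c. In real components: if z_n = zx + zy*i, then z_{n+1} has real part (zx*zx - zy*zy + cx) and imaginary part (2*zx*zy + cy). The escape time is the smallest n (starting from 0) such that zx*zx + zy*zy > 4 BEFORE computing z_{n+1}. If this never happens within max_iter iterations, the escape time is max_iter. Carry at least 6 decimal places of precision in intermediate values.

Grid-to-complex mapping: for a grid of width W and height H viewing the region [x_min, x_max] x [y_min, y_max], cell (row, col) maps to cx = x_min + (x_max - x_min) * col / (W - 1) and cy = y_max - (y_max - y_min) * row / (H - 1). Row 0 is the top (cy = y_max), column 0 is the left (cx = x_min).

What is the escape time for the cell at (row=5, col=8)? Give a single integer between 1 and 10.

z_0 = 0 + 0i, c = 0.3100 + -0.8150i
Iter 1: z = 0.3100 + -0.8150i, |z|^2 = 0.7603
Iter 2: z = -0.2581 + -1.3203i, |z|^2 = 1.8098
Iter 3: z = -1.3666 + -0.1334i, |z|^2 = 1.8853
Iter 4: z = 2.1597 + -0.4504i, |z|^2 = 4.8672
Escaped at iteration 4

Answer: 4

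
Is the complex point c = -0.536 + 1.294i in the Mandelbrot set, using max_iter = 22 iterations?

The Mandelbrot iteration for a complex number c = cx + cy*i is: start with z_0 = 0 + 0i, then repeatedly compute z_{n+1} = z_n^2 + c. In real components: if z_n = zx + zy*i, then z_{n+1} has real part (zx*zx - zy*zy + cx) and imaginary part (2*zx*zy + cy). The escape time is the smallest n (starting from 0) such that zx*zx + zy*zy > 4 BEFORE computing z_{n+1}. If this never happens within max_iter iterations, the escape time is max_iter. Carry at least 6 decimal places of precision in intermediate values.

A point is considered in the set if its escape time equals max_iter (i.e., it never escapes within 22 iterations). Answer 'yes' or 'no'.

z_0 = 0 + 0i, c = -0.5360 + 1.2940i
Iter 1: z = -0.5360 + 1.2940i, |z|^2 = 1.9617
Iter 2: z = -1.9231 + -0.0932i, |z|^2 = 3.7071
Iter 3: z = 3.1538 + 1.6524i, |z|^2 = 12.6766
Escaped at iteration 3

Answer: no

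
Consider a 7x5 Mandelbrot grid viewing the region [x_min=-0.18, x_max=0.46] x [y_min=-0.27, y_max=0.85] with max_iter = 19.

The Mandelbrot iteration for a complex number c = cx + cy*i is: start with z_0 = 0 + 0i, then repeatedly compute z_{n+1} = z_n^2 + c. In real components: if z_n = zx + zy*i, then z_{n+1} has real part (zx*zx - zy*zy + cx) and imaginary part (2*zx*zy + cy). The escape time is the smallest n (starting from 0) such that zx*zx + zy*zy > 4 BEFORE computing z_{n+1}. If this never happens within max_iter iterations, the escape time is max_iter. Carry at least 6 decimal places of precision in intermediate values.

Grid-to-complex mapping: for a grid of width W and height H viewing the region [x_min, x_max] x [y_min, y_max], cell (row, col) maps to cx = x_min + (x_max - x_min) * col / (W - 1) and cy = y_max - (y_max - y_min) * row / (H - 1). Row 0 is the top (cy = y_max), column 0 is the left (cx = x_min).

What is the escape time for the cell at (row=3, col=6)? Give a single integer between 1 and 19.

Answer: 5

Derivation:
z_0 = 0 + 0i, c = 0.4600 + 0.0100i
Iter 1: z = 0.4600 + 0.0100i, |z|^2 = 0.2117
Iter 2: z = 0.6715 + 0.0192i, |z|^2 = 0.4513
Iter 3: z = 0.9105 + 0.0358i, |z|^2 = 0.8304
Iter 4: z = 1.2878 + 0.0752i, |z|^2 = 1.6641
Iter 5: z = 2.1128 + 0.2036i, |z|^2 = 4.5054
Escaped at iteration 5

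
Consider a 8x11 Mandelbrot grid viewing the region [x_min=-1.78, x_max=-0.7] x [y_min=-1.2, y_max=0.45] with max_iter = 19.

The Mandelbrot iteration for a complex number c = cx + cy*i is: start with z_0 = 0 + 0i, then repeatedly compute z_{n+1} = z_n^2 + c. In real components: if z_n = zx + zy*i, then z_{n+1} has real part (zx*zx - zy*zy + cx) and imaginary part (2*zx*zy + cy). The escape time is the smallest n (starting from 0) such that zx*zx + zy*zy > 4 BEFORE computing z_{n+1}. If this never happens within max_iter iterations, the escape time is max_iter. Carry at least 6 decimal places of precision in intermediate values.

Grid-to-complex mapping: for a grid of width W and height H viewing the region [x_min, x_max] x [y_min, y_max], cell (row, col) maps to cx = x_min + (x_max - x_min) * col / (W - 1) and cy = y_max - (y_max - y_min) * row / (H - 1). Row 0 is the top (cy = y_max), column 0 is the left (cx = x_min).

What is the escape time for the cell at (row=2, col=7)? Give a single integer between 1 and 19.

z_0 = 0 + 0i, c = -0.7000 + 0.1200i
Iter 1: z = -0.7000 + 0.1200i, |z|^2 = 0.5044
Iter 2: z = -0.2244 + -0.0480i, |z|^2 = 0.0527
Iter 3: z = -0.6519 + 0.1415i, |z|^2 = 0.4451
Iter 4: z = -0.2950 + -0.0646i, |z|^2 = 0.0912
Iter 5: z = -0.6171 + 0.1581i, |z|^2 = 0.4059
Iter 6: z = -0.3441 + -0.0751i, |z|^2 = 0.1241
Iter 7: z = -0.5872 + 0.1717i, |z|^2 = 0.3743
Iter 8: z = -0.3847 + -0.0817i, |z|^2 = 0.1546
Iter 9: z = -0.5587 + 0.1828i, |z|^2 = 0.3456
Iter 10: z = -0.4213 + -0.0843i, |z|^2 = 0.1846
Iter 11: z = -0.5296 + 0.1910i, |z|^2 = 0.3170
Iter 12: z = -0.4560 + -0.0823i, |z|^2 = 0.2147
Iter 13: z = -0.4989 + 0.1951i, |z|^2 = 0.2869
Iter 14: z = -0.4892 + -0.0746i, |z|^2 = 0.2449
Iter 15: z = -0.4663 + 0.1930i, |z|^2 = 0.2547
Iter 16: z = -0.5199 + -0.0600i, |z|^2 = 0.2739
Iter 17: z = -0.4334 + 0.1824i, |z|^2 = 0.2211
Iter 18: z = -0.5455 + -0.0381i, |z|^2 = 0.2990

Answer: 19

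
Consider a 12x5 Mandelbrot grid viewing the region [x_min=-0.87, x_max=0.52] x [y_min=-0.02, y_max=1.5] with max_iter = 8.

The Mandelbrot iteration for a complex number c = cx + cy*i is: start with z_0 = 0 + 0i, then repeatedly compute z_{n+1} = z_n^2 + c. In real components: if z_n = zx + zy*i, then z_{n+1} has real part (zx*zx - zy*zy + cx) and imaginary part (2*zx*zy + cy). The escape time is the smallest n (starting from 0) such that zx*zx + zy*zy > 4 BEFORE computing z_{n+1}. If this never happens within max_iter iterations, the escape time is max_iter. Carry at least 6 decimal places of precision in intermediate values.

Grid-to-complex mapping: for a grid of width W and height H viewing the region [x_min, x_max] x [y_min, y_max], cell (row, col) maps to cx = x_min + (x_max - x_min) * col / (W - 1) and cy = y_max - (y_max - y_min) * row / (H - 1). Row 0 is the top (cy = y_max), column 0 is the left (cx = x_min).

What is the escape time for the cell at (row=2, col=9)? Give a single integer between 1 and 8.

z_0 = 0 + 0i, c = 0.2673 + 0.7400i
Iter 1: z = 0.2673 + 0.7400i, |z|^2 = 0.6190
Iter 2: z = -0.2089 + 1.1356i, |z|^2 = 1.3331
Iter 3: z = -0.9786 + 0.2656i, |z|^2 = 1.0282
Iter 4: z = 1.1544 + 0.2202i, |z|^2 = 1.3811
Iter 5: z = 1.5514 + 1.2484i, |z|^2 = 3.9654
Iter 6: z = 1.1156 + 4.6136i, |z|^2 = 22.5297
Escaped at iteration 6

Answer: 6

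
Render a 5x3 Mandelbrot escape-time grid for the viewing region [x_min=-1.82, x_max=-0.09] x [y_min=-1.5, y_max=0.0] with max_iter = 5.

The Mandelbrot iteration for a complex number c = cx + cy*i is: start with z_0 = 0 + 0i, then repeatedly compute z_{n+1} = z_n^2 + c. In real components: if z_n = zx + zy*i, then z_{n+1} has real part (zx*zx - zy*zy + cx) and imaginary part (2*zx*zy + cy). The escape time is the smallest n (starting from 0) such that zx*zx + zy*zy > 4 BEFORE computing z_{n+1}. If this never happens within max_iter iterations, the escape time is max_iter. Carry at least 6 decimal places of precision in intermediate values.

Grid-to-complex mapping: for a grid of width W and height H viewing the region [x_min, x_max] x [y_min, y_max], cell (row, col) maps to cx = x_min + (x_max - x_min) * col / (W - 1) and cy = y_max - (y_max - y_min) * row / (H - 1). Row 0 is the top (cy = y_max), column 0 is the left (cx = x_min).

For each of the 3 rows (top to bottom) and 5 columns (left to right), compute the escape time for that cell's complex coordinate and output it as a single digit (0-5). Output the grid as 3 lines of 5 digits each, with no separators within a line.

Answer: 55555
23455
11222

Derivation:
(row=0, col=0): c = -1.8200 + 0.0000i → escape time 5
(row=0, col=1): c = -1.3875 + 0.0000i → escape time 5
(row=0, col=2): c = -0.9550 + 0.0000i → escape time 5
(row=0, col=3): c = -0.5225 + 0.0000i → escape time 5
(row=0, col=4): c = -0.0900 + 0.0000i → escape time 5
(row=1, col=0): c = -1.8200 + -0.7500i → escape time 2
(row=1, col=1): c = -1.3875 + -0.7500i → escape time 3
(row=1, col=2): c = -0.9550 + -0.7500i → escape time 4
(row=1, col=3): c = -0.5225 + -0.7500i → escape time 5
(row=1, col=4): c = -0.0900 + -0.7500i → escape time 5
(row=2, col=0): c = -1.8200 + -1.5000i → escape time 1
(row=2, col=1): c = -1.3875 + -1.5000i → escape time 1
(row=2, col=2): c = -0.9550 + -1.5000i → escape time 2
(row=2, col=3): c = -0.5225 + -1.5000i → escape time 2
(row=2, col=4): c = -0.0900 + -1.5000i → escape time 2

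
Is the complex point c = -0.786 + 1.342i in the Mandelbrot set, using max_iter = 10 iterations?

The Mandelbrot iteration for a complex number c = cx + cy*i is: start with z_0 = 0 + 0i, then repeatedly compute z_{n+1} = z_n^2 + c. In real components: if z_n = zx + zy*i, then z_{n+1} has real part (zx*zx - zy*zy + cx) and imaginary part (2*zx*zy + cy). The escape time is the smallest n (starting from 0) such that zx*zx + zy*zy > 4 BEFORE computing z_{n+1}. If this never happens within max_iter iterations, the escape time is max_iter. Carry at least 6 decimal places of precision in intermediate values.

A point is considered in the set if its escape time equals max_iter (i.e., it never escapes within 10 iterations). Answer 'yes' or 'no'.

Answer: no

Derivation:
z_0 = 0 + 0i, c = -0.7860 + 1.3420i
Iter 1: z = -0.7860 + 1.3420i, |z|^2 = 2.4188
Iter 2: z = -1.9692 + -0.7676i, |z|^2 = 4.4669
Escaped at iteration 2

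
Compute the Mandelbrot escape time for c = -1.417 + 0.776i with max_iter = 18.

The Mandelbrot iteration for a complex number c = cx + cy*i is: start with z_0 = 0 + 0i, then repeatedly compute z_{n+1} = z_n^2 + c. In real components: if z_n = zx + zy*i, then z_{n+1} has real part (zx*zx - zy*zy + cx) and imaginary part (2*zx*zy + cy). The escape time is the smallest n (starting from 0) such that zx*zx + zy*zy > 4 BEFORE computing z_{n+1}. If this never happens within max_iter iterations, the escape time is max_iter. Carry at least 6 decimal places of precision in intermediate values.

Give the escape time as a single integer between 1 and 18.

z_0 = 0 + 0i, c = -1.4170 + 0.7760i
Iter 1: z = -1.4170 + 0.7760i, |z|^2 = 2.6101
Iter 2: z = -0.0113 + -1.4232i, |z|^2 = 2.0256
Iter 3: z = -3.4423 + 0.8081i, |z|^2 = 12.5027
Escaped at iteration 3

Answer: 3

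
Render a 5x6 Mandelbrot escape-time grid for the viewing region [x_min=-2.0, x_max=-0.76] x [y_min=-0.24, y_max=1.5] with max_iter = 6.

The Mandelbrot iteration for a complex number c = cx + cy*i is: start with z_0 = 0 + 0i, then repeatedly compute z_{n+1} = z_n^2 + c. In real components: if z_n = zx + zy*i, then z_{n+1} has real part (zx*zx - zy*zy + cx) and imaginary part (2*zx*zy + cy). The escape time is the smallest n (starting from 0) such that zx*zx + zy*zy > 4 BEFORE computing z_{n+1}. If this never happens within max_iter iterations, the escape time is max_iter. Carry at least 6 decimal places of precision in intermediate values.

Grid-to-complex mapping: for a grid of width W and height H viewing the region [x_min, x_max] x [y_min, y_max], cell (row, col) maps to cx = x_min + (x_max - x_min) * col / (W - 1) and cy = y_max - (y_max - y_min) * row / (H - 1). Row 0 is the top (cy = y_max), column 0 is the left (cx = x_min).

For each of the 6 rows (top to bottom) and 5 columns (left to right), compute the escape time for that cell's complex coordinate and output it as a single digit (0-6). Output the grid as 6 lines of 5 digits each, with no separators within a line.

(row=0, col=0): c = -2.0000 + 1.5000i → escape time 1
(row=0, col=1): c = -1.6900 + 1.5000i → escape time 1
(row=0, col=2): c = -1.3800 + 1.5000i → escape time 1
(row=0, col=3): c = -1.0700 + 1.5000i → escape time 2
(row=0, col=4): c = -0.7600 + 1.5000i → escape time 2
(row=1, col=0): c = -2.0000 + 1.1520i → escape time 1
(row=1, col=1): c = -1.6900 + 1.1520i → escape time 1
(row=1, col=2): c = -1.3800 + 1.1520i → escape time 2
(row=1, col=3): c = -1.0700 + 1.1520i → escape time 3
(row=1, col=4): c = -0.7600 + 1.1520i → escape time 3
(row=2, col=0): c = -2.0000 + 0.8040i → escape time 1
(row=2, col=1): c = -1.6900 + 0.8040i → escape time 3
(row=2, col=2): c = -1.3800 + 0.8040i → escape time 3
(row=2, col=3): c = -1.0700 + 0.8040i → escape time 3
(row=2, col=4): c = -0.7600 + 0.8040i → escape time 4
(row=3, col=0): c = -2.0000 + 0.4560i → escape time 1
(row=3, col=1): c = -1.6900 + 0.4560i → escape time 3
(row=3, col=2): c = -1.3800 + 0.4560i → escape time 4
(row=3, col=3): c = -1.0700 + 0.4560i → escape time 5
(row=3, col=4): c = -0.7600 + 0.4560i → escape time 6
(row=4, col=0): c = -2.0000 + 0.1080i → escape time 1
(row=4, col=1): c = -1.6900 + 0.1080i → escape time 5
(row=4, col=2): c = -1.3800 + 0.1080i → escape time 6
(row=4, col=3): c = -1.0700 + 0.1080i → escape time 6
(row=4, col=4): c = -0.7600 + 0.1080i → escape time 6
(row=5, col=0): c = -2.0000 + -0.2400i → escape time 1
(row=5, col=1): c = -1.6900 + -0.2400i → escape time 4
(row=5, col=2): c = -1.3800 + -0.2400i → escape time 6
(row=5, col=3): c = -1.0700 + -0.2400i → escape time 6
(row=5, col=4): c = -0.7600 + -0.2400i → escape time 6

Answer: 11122
11233
13334
13456
15666
14666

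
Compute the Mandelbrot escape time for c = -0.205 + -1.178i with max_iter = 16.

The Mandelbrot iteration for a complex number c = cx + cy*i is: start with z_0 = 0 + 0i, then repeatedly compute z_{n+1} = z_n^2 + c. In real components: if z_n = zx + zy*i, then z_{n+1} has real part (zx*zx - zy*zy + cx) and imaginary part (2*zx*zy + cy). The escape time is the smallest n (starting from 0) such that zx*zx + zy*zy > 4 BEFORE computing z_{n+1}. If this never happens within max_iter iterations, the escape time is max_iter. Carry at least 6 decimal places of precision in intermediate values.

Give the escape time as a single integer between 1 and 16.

z_0 = 0 + 0i, c = -0.2050 + -1.1780i
Iter 1: z = -0.2050 + -1.1780i, |z|^2 = 1.4297
Iter 2: z = -1.5507 + -0.6950i, |z|^2 = 2.8876
Iter 3: z = 1.7165 + 0.9775i, |z|^2 = 3.9018
Iter 4: z = 1.7859 + 2.1777i, |z|^2 = 7.9316
Escaped at iteration 4

Answer: 4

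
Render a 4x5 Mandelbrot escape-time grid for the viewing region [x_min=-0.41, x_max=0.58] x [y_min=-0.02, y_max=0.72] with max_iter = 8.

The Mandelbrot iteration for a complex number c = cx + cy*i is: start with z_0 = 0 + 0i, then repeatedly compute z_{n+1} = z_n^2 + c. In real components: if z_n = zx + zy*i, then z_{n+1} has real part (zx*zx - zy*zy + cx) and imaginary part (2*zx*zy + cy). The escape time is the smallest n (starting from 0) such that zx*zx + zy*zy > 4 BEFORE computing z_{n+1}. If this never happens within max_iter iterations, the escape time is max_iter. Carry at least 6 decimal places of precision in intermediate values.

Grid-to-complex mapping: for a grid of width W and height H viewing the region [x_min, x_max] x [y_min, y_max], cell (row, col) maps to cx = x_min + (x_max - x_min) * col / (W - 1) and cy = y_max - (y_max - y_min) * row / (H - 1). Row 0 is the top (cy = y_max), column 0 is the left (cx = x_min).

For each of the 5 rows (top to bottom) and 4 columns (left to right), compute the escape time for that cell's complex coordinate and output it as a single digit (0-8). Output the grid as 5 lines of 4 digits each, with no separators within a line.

(row=0, col=0): c = -0.4100 + 0.7200i → escape time 7
(row=0, col=1): c = -0.0800 + 0.7200i → escape time 8
(row=0, col=2): c = 0.2500 + 0.7200i → escape time 6
(row=0, col=3): c = 0.5800 + 0.7200i → escape time 3
(row=1, col=0): c = -0.4100 + 0.5350i → escape time 8
(row=1, col=1): c = -0.0800 + 0.5350i → escape time 8
(row=1, col=2): c = 0.2500 + 0.5350i → escape time 8
(row=1, col=3): c = 0.5800 + 0.5350i → escape time 3
(row=2, col=0): c = -0.4100 + 0.3500i → escape time 8
(row=2, col=1): c = -0.0800 + 0.3500i → escape time 8
(row=2, col=2): c = 0.2500 + 0.3500i → escape time 8
(row=2, col=3): c = 0.5800 + 0.3500i → escape time 4
(row=3, col=0): c = -0.4100 + 0.1650i → escape time 8
(row=3, col=1): c = -0.0800 + 0.1650i → escape time 8
(row=3, col=2): c = 0.2500 + 0.1650i → escape time 8
(row=3, col=3): c = 0.5800 + 0.1650i → escape time 4
(row=4, col=0): c = -0.4100 + -0.0200i → escape time 8
(row=4, col=1): c = -0.0800 + -0.0200i → escape time 8
(row=4, col=2): c = 0.2500 + -0.0200i → escape time 8
(row=4, col=3): c = 0.5800 + -0.0200i → escape time 4

Answer: 7863
8883
8884
8884
8884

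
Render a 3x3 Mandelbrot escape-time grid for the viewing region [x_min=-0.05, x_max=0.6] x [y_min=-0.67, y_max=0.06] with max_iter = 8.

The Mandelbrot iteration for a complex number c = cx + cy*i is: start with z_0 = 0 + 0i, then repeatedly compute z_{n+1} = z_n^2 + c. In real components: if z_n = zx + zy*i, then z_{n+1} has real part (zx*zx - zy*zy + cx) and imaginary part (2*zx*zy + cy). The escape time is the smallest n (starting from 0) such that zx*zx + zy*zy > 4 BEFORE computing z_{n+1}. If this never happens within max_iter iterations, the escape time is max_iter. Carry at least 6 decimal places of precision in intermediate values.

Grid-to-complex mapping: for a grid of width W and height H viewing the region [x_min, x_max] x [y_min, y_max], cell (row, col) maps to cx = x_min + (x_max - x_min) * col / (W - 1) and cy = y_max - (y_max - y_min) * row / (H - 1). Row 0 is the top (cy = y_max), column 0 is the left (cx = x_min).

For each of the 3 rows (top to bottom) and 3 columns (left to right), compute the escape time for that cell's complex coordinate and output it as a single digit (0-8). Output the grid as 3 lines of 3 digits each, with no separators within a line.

Answer: 884
884
873

Derivation:
(row=0, col=0): c = -0.0500 + 0.0600i → escape time 8
(row=0, col=1): c = 0.2750 + 0.0600i → escape time 8
(row=0, col=2): c = 0.6000 + 0.0600i → escape time 4
(row=1, col=0): c = -0.0500 + -0.3050i → escape time 8
(row=1, col=1): c = 0.2750 + -0.3050i → escape time 8
(row=1, col=2): c = 0.6000 + -0.3050i → escape time 4
(row=2, col=0): c = -0.0500 + -0.6700i → escape time 8
(row=2, col=1): c = 0.2750 + -0.6700i → escape time 7
(row=2, col=2): c = 0.6000 + -0.6700i → escape time 3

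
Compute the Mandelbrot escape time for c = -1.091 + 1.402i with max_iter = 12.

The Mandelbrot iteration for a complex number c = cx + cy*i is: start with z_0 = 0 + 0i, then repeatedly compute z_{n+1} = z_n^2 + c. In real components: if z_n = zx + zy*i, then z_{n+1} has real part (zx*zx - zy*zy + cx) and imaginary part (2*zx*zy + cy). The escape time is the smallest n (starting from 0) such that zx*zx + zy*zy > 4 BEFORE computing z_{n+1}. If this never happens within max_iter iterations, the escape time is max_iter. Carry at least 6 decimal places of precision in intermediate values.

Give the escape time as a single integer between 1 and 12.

z_0 = 0 + 0i, c = -1.0910 + 1.4020i
Iter 1: z = -1.0910 + 1.4020i, |z|^2 = 3.1559
Iter 2: z = -1.8663 + -1.6572i, |z|^2 = 6.2294
Escaped at iteration 2

Answer: 2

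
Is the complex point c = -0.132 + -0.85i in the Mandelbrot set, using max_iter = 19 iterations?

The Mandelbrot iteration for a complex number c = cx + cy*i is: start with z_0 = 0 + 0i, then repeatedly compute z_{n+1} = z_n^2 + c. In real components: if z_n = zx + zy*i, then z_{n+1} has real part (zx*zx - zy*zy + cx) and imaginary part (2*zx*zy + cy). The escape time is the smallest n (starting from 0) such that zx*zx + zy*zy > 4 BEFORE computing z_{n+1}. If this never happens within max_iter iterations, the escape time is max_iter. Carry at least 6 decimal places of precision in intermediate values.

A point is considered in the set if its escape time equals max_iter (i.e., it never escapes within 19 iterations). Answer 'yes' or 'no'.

Answer: yes

Derivation:
z_0 = 0 + 0i, c = -0.1320 + -0.8500i
Iter 1: z = -0.1320 + -0.8500i, |z|^2 = 0.7399
Iter 2: z = -0.8371 + -0.6256i, |z|^2 = 1.0921
Iter 3: z = 0.1773 + 0.1973i, |z|^2 = 0.0704
Iter 4: z = -0.1395 + -0.7800i, |z|^2 = 0.6279
Iter 5: z = -0.7210 + -0.6324i, |z|^2 = 0.9197
Iter 6: z = -0.0121 + 0.0618i, |z|^2 = 0.0040
Iter 7: z = -0.1357 + -0.8515i, |z|^2 = 0.7435
Iter 8: z = -0.8386 + -0.6189i, |z|^2 = 1.0864
Iter 9: z = 0.1882 + 0.1881i, |z|^2 = 0.0708
Iter 10: z = -0.1320 + -0.7792i, |z|^2 = 0.6245
Iter 11: z = -0.7217 + -0.6443i, |z|^2 = 0.9360
Iter 12: z = -0.0263 + 0.0800i, |z|^2 = 0.0071
Iter 13: z = -0.1377 + -0.8542i, |z|^2 = 0.7487
Iter 14: z = -0.8427 + -0.6147i, |z|^2 = 1.0881
Iter 15: z = 0.2003 + 0.1861i, |z|^2 = 0.0747
Iter 16: z = -0.1265 + -0.7755i, |z|^2 = 0.6173
Iter 17: z = -0.7173 + -0.6538i, |z|^2 = 0.9420
Iter 18: z = -0.0449 + 0.0880i, |z|^2 = 0.0098
Did not escape in 19 iterations → in set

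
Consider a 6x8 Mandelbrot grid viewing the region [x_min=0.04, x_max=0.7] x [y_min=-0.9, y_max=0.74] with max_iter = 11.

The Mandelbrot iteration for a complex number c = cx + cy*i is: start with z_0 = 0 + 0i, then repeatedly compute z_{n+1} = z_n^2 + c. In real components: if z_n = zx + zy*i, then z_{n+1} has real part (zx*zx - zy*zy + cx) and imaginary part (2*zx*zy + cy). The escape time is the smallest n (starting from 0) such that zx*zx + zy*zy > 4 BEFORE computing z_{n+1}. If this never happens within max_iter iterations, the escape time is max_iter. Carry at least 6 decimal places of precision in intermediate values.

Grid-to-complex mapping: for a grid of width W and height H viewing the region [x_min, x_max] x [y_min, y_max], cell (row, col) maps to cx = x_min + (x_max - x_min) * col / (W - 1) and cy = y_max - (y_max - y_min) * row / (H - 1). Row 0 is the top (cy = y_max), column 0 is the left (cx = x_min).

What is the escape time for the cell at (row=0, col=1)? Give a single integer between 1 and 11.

z_0 = 0 + 0i, c = 0.1720 + 0.7400i
Iter 1: z = 0.1720 + 0.7400i, |z|^2 = 0.5772
Iter 2: z = -0.3460 + 0.9946i, |z|^2 = 1.1089
Iter 3: z = -0.6974 + 0.0517i, |z|^2 = 0.4891
Iter 4: z = 0.6557 + 0.6678i, |z|^2 = 0.8760
Iter 5: z = 0.1560 + 1.6158i, |z|^2 = 2.6352
Iter 6: z = -2.4146 + 1.2440i, |z|^2 = 7.3779
Escaped at iteration 6

Answer: 6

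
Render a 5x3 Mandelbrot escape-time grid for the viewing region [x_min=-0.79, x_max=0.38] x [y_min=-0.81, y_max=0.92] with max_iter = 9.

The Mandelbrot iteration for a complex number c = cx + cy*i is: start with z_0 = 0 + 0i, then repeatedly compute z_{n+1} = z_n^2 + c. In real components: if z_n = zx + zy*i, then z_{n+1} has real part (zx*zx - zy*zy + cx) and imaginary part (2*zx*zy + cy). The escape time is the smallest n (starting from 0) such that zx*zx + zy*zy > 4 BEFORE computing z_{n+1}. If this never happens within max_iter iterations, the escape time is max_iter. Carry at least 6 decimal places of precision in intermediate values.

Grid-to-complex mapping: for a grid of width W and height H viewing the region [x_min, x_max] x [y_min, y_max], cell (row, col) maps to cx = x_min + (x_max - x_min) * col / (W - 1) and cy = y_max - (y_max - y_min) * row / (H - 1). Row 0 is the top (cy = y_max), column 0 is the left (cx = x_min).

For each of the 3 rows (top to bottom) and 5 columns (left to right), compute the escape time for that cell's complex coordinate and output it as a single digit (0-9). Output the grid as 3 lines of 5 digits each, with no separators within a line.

(row=0, col=0): c = -0.7900 + 0.9200i → escape time 3
(row=0, col=1): c = -0.4975 + 0.9200i → escape time 4
(row=0, col=2): c = -0.2050 + 0.9200i → escape time 8
(row=0, col=3): c = 0.0875 + 0.9200i → escape time 5
(row=0, col=4): c = 0.3800 + 0.9200i → escape time 3
(row=1, col=0): c = -0.7900 + 0.0550i → escape time 9
(row=1, col=1): c = -0.4975 + 0.0550i → escape time 9
(row=1, col=2): c = -0.2050 + 0.0550i → escape time 9
(row=1, col=3): c = 0.0875 + 0.0550i → escape time 9
(row=1, col=4): c = 0.3800 + 0.0550i → escape time 8
(row=2, col=0): c = -0.7900 + -0.8100i → escape time 4
(row=2, col=1): c = -0.4975 + -0.8100i → escape time 5
(row=2, col=2): c = -0.2050 + -0.8100i → escape time 9
(row=2, col=3): c = 0.0875 + -0.8100i → escape time 6
(row=2, col=4): c = 0.3800 + -0.8100i → escape time 4

Answer: 34853
99998
45964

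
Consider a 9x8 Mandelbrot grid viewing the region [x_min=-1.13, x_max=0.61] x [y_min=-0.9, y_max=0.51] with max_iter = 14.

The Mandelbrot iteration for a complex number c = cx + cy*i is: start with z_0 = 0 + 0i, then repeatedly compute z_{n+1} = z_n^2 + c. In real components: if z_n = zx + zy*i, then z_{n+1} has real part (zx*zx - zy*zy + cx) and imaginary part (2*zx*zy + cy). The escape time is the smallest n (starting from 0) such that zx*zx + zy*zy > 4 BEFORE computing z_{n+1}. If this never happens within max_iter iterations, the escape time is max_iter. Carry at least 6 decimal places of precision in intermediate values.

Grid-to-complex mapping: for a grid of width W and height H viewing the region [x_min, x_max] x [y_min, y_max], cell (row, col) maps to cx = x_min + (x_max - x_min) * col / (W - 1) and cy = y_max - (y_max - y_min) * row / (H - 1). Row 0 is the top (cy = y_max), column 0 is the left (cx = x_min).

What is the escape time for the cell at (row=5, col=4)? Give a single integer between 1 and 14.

z_0 = 0 + 0i, c = -0.2600 + -0.4971i
Iter 1: z = -0.2600 + -0.4971i, |z|^2 = 0.3148
Iter 2: z = -0.4396 + -0.2386i, |z|^2 = 0.2501
Iter 3: z = -0.1237 + -0.2874i, |z|^2 = 0.0979
Iter 4: z = -0.3273 + -0.4260i, |z|^2 = 0.2886
Iter 5: z = -0.3344 + -0.2183i, |z|^2 = 0.1595
Iter 6: z = -0.1958 + -0.3511i, |z|^2 = 0.1617
Iter 7: z = -0.3450 + -0.3596i, |z|^2 = 0.2483
Iter 8: z = -0.2703 + -0.2490i, |z|^2 = 0.1351
Iter 9: z = -0.2489 + -0.3625i, |z|^2 = 0.1934
Iter 10: z = -0.3294 + -0.3167i, |z|^2 = 0.2088
Iter 11: z = -0.2517 + -0.2885i, |z|^2 = 0.1466
Iter 12: z = -0.2799 + -0.3519i, |z|^2 = 0.2021
Iter 13: z = -0.3055 + -0.3002i, |z|^2 = 0.1834

Answer: 14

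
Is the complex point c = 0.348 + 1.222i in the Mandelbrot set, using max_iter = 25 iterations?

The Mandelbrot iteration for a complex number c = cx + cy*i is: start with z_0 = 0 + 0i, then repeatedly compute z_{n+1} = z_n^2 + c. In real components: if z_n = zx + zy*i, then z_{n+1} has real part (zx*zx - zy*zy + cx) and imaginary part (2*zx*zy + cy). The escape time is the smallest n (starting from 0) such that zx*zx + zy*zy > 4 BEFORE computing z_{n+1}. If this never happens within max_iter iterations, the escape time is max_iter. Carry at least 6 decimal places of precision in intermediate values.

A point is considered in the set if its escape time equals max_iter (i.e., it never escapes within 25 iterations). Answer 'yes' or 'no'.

z_0 = 0 + 0i, c = 0.3480 + 1.2220i
Iter 1: z = 0.3480 + 1.2220i, |z|^2 = 1.6144
Iter 2: z = -1.0242 + 2.0725i, |z|^2 = 5.3443
Escaped at iteration 2

Answer: no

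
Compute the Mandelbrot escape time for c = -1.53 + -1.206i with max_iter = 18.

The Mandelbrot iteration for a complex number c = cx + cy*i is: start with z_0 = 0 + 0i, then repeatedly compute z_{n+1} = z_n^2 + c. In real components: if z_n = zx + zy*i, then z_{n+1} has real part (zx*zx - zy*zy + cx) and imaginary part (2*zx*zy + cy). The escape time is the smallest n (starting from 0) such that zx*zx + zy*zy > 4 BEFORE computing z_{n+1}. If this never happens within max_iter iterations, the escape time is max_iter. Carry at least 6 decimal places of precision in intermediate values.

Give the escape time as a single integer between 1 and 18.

Answer: 2

Derivation:
z_0 = 0 + 0i, c = -1.5300 + -1.2060i
Iter 1: z = -1.5300 + -1.2060i, |z|^2 = 3.7953
Iter 2: z = -0.6435 + 2.4844i, |z|^2 = 6.5862
Escaped at iteration 2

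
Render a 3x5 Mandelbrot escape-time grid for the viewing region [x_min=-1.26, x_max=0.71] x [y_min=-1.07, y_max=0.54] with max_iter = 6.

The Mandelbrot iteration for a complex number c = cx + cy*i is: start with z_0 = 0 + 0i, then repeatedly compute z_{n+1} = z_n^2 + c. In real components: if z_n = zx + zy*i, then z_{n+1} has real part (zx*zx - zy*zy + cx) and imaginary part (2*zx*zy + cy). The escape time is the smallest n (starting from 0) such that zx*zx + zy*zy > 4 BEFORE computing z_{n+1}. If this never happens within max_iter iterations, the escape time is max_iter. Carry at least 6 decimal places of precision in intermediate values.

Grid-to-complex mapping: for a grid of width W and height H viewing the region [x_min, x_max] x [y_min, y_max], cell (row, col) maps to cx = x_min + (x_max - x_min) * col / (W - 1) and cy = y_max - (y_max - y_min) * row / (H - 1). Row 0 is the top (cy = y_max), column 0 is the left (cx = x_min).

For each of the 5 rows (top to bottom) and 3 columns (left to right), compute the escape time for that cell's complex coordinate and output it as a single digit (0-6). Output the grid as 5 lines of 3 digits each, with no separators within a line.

(row=0, col=0): c = -1.2600 + 0.5400i → escape time 4
(row=0, col=1): c = -0.2750 + 0.5400i → escape time 6
(row=0, col=2): c = 0.7100 + 0.5400i → escape time 3
(row=1, col=0): c = -1.2600 + 0.1375i → escape time 6
(row=1, col=1): c = -0.2750 + 0.1375i → escape time 6
(row=1, col=2): c = 0.7100 + 0.1375i → escape time 3
(row=2, col=0): c = -1.2600 + -0.2650i → escape time 6
(row=2, col=1): c = -0.2750 + -0.2650i → escape time 6
(row=2, col=2): c = 0.7100 + -0.2650i → escape time 3
(row=3, col=0): c = -1.2600 + -0.6675i → escape time 3
(row=3, col=1): c = -0.2750 + -0.6675i → escape time 6
(row=3, col=2): c = 0.7100 + -0.6675i → escape time 3
(row=4, col=0): c = -1.2600 + -1.0700i → escape time 3
(row=4, col=1): c = -0.2750 + -1.0700i → escape time 5
(row=4, col=2): c = 0.7100 + -1.0700i → escape time 2

Answer: 463
663
663
363
352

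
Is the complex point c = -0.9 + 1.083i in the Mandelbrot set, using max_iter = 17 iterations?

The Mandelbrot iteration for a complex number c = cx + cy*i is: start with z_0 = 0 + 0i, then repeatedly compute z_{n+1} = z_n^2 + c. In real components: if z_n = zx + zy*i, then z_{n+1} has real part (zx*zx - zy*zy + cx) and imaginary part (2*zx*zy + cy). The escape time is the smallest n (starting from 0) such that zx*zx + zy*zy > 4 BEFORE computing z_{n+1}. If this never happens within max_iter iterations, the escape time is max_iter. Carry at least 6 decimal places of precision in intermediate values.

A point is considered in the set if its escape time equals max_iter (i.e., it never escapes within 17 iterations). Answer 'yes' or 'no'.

z_0 = 0 + 0i, c = -0.9000 + 1.0830i
Iter 1: z = -0.9000 + 1.0830i, |z|^2 = 1.9829
Iter 2: z = -1.2629 + -0.8664i, |z|^2 = 2.3455
Iter 3: z = -0.0558 + 3.2713i, |z|^2 = 10.7047
Escaped at iteration 3

Answer: no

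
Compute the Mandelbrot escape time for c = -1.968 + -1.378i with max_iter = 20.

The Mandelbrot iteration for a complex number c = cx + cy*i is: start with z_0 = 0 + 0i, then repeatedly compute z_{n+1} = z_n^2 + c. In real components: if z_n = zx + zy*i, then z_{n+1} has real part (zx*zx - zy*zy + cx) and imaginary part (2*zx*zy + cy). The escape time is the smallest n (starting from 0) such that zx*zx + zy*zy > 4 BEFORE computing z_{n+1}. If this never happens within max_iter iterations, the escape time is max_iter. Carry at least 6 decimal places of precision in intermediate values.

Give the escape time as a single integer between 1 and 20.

z_0 = 0 + 0i, c = -1.9680 + -1.3780i
Iter 1: z = -1.9680 + -1.3780i, |z|^2 = 5.7719
Escaped at iteration 1

Answer: 1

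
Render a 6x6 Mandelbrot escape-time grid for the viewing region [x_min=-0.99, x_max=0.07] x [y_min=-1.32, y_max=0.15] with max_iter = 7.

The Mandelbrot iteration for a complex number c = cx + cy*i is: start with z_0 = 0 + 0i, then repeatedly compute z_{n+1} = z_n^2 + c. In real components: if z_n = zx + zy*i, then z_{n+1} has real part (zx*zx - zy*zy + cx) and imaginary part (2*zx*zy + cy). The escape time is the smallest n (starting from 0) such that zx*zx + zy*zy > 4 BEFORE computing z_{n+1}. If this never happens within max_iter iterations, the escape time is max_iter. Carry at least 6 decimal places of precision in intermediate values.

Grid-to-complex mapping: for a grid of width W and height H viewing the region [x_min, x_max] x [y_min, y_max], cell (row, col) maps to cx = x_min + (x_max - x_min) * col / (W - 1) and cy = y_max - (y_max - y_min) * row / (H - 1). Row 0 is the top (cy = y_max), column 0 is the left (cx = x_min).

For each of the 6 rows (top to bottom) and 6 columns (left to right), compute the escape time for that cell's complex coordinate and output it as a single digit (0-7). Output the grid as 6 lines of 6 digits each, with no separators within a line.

(row=0, col=0): c = -0.9900 + 0.1500i → escape time 7
(row=0, col=1): c = -0.7780 + 0.1500i → escape time 7
(row=0, col=2): c = -0.5660 + 0.1500i → escape time 7
(row=0, col=3): c = -0.3540 + 0.1500i → escape time 7
(row=0, col=4): c = -0.1420 + 0.1500i → escape time 7
(row=0, col=5): c = 0.0700 + 0.1500i → escape time 7
(row=1, col=0): c = -0.9900 + -0.1440i → escape time 7
(row=1, col=1): c = -0.7780 + -0.1440i → escape time 7
(row=1, col=2): c = -0.5660 + -0.1440i → escape time 7
(row=1, col=3): c = -0.3540 + -0.1440i → escape time 7
(row=1, col=4): c = -0.1420 + -0.1440i → escape time 7
(row=1, col=5): c = 0.0700 + -0.1440i → escape time 7
(row=2, col=0): c = -0.9900 + -0.4380i → escape time 6
(row=2, col=1): c = -0.7780 + -0.4380i → escape time 7
(row=2, col=2): c = -0.5660 + -0.4380i → escape time 7
(row=2, col=3): c = -0.3540 + -0.4380i → escape time 7
(row=2, col=4): c = -0.1420 + -0.4380i → escape time 7
(row=2, col=5): c = 0.0700 + -0.4380i → escape time 7
(row=3, col=0): c = -0.9900 + -0.7320i → escape time 4
(row=3, col=1): c = -0.7780 + -0.7320i → escape time 4
(row=3, col=2): c = -0.5660 + -0.7320i → escape time 6
(row=3, col=3): c = -0.3540 + -0.7320i → escape time 7
(row=3, col=4): c = -0.1420 + -0.7320i → escape time 7
(row=3, col=5): c = 0.0700 + -0.7320i → escape time 7
(row=4, col=0): c = -0.9900 + -1.0260i → escape time 3
(row=4, col=1): c = -0.7780 + -1.0260i → escape time 3
(row=4, col=2): c = -0.5660 + -1.0260i → escape time 4
(row=4, col=3): c = -0.3540 + -1.0260i → escape time 5
(row=4, col=4): c = -0.1420 + -1.0260i → escape time 7
(row=4, col=5): c = 0.0700 + -1.0260i → escape time 4
(row=5, col=0): c = -0.9900 + -1.3200i → escape time 2
(row=5, col=1): c = -0.7780 + -1.3200i → escape time 2
(row=5, col=2): c = -0.5660 + -1.3200i → escape time 3
(row=5, col=3): c = -0.3540 + -1.3200i → escape time 2
(row=5, col=4): c = -0.1420 + -1.3200i → escape time 2
(row=5, col=5): c = 0.0700 + -1.3200i → escape time 2

Answer: 777777
777777
677777
446777
334574
223222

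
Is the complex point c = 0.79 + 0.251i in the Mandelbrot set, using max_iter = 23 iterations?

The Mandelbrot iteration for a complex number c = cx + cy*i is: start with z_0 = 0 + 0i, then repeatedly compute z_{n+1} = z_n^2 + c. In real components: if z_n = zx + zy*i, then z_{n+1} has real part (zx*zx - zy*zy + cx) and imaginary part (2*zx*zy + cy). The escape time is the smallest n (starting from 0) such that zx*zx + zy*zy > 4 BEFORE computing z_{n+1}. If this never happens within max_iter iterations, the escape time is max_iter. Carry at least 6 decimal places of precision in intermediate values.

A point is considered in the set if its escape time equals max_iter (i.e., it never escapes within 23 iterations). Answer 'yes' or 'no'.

Answer: no

Derivation:
z_0 = 0 + 0i, c = 0.7900 + 0.2510i
Iter 1: z = 0.7900 + 0.2510i, |z|^2 = 0.6871
Iter 2: z = 1.3511 + 0.6476i, |z|^2 = 2.2448
Iter 3: z = 2.1961 + 2.0009i, |z|^2 = 8.8265
Escaped at iteration 3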